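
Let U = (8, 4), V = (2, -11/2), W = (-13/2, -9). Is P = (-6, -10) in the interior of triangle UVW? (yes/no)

Barycentric coordinates of P: (-41/239, 84/239, 196/239).
The three coordinates are negative, positive, positive; a point is interior exactly when all three are positive.

no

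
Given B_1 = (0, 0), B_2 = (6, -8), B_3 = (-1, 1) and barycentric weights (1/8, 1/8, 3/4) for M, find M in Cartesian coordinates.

(0, -1/4)

M = (1/8)·B_1 + (1/8)·B_2 + (3/4)·B_3.
x-coordinate: (1/8)·0 + (1/8)·6 + (3/4)·(-1) = 0.
y-coordinate: (1/8)·0 + (1/8)·(-8) + (3/4)·1 = -1/4.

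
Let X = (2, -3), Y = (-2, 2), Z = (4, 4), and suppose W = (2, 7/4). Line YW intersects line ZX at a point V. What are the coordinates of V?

(10/3, 5/3)

Barycentric coordinates of W with respect to XYZ: (1/4, 1/4, 1/2).
On side ZX the Y-coordinate is zero; dropping W's Y-weight 1/4 and renormalizing the remaining 1/2 : 1/4 gives weights 2/3, 1/3 on Z, X.
V = (2/3)·(4, 4) + (1/3)·(2, -3) = (10/3, 5/3).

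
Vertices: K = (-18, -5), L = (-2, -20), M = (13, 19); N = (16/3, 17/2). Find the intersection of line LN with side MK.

Barycentric coordinates of N with respect to KLM: (1/6, 1/6, 2/3).
On side MK the L-coordinate is zero; dropping N's L-weight 1/6 and renormalizing the remaining 2/3 : 1/6 gives weights 4/5, 1/5 on M, K.
J = (4/5)·(13, 19) + (1/5)·(-18, -5) = (34/5, 71/5).

(34/5, 71/5)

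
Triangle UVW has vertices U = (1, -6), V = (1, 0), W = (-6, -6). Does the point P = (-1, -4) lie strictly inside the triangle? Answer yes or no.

Barycentric coordinates of P: (8/21, 1/3, 2/7).
The three coordinates are positive, positive, positive; a point is interior exactly when all three are positive.

yes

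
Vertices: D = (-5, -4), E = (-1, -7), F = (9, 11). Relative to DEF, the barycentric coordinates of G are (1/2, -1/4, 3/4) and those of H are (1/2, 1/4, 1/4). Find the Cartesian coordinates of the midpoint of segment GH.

Barycentric coordinates of the midpoint are the average: (1/2, 0, 1/2).
Converting: (1/2)·D + 0·E + (1/2)·F = (2, 7/2).

(2, 7/2)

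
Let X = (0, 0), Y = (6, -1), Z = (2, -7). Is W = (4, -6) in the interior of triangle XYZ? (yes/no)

no

Barycentric coordinates of W: (-1/5, 2/5, 4/5).
The three coordinates are negative, positive, positive; a point is interior exactly when all three are positive.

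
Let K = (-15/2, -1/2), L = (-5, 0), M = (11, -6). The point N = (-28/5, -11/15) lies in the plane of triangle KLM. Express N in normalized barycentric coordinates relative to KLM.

Signed area of the reference triangle: [KLM] = ½·((-15/2)·(0−(-6)) + (-5)·(-6−(-1/2)) + 11·(-1/2−0)) = ½·(-45 + 55/2 − 11/2) = -23/2.
[NLM] = ½·((-28/5)·(0−(-6)) + (-5)·(-6−(-11/15)) + 11·(-11/15−0)) = ½·(-168/5 + 79/3 − 121/15) = -23/3, so the K-coordinate is (-23/3)/(-23/2) = 2/3.
[KNM] = ½·((-15/2)·(-11/15−(-6)) + (-28/5)·(-6−(-1/2)) + 11·(-1/2−(-11/15))) = ½·(-79/2 + 154/5 + 77/30) = -46/15, so the L-coordinate is 4/15.
[KLN] = ½·((-15/2)·(0−(-11/15)) + (-5)·(-11/15−(-1/2)) + (-28/5)·(-1/2−0)) = ½·(-11/2 + 7/6 + 14/5) = -23/30, so the M-coordinate is 1/15.

(2/3, 4/15, 1/15)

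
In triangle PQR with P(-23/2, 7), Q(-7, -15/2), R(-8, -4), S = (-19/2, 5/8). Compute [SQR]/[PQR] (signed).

1/2

[PQR] = ½·((-23/2)·(-15/2−(-4)) + (-7)·(-4−7) + (-8)·(7−(-15/2))) = ½·(161/4 + 77 − 116) = 5/8.
[SQR] = ½·((-19/2)·(-15/2−(-4)) + (-7)·(-4−(5/8)) + (-8)·(5/8−(-15/2))) = ½·(133/4 + 259/8 − 65) = 5/16, so the ratio is (5/16)/(5/8) = 1/2.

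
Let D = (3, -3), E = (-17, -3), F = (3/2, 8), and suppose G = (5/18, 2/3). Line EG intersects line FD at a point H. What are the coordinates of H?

(39/16, 9/8)

Barycentric coordinates of G with respect to DEF: (5/9, 1/9, 1/3).
On side FD the E-coordinate is zero; dropping G's E-weight 1/9 and renormalizing the remaining 1/3 : 5/9 gives weights 3/8, 5/8 on F, D.
H = (3/8)·(3/2, 8) + (5/8)·(3, -3) = (39/16, 9/8).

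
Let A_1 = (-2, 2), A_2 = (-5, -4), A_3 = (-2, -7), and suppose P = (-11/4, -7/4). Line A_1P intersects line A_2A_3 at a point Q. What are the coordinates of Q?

(-7/2, -11/2)

Barycentric coordinates of P with respect to A_1A_2A_3: (1/2, 1/4, 1/4).
On side A_2A_3 the A_1-coordinate is zero; dropping P's A_1-weight 1/2 and renormalizing the remaining 1/4 : 1/4 gives weights 1/2, 1/2 on A_2, A_3.
Q = (1/2)·(-5, -4) + (1/2)·(-2, -7) = (-7/2, -11/2).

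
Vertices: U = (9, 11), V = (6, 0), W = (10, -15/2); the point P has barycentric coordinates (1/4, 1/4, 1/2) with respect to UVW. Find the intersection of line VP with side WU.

(29/3, -4/3)

Line VP meets WU where the V-coordinate vanishes; zeroing P's V-weight and renormalizing leaves W, U-weights 1/2 : 1/4 → (2/3, 1/3).
So Q = (2/3)·W + (1/3)·U = (29/3, -4/3).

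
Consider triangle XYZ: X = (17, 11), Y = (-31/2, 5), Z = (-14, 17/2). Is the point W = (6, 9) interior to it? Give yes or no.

yes

Barycentric coordinates of W: (277/419, 138/419, 4/419).
The three coordinates are positive, positive, positive; a point is interior exactly when all three are positive.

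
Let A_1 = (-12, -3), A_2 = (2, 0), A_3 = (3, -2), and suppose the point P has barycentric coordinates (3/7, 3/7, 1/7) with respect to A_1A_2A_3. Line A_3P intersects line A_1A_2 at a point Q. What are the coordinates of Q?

Line A_3P meets A_1A_2 where the A_3-coordinate vanishes; zeroing P's A_3-weight and renormalizing leaves A_1, A_2-weights 3/7 : 3/7 → (1/2, 1/2).
So Q = (1/2)·A_1 + (1/2)·A_2 = (-5, -3/2).

(-5, -3/2)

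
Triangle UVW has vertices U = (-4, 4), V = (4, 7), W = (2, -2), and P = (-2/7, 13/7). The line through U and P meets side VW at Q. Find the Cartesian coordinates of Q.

Barycentric coordinates of P with respect to UVW: (3/7, 1/7, 3/7).
On side VW the U-coordinate is zero; dropping P's U-weight 3/7 and renormalizing the remaining 1/7 : 3/7 gives weights 1/4, 3/4 on V, W.
Q = (1/4)·(4, 7) + (3/4)·(2, -2) = (5/2, 1/4).

(5/2, 1/4)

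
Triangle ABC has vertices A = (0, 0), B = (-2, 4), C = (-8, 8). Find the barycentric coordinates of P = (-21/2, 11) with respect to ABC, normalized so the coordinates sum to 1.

Signed area of the reference triangle: [ABC] = ½·(0·(4−8) + (-2)·(8−0) + (-8)·(0−4)) = ½·(0 − 16 + 32) = 8.
[PBC] = ½·((-21/2)·(4−8) + (-2)·(8−11) + (-8)·(11−4)) = ½·(42 + 6 − 56) = -4, so the A-coordinate is (-4)/8 = -1/2.
[APC] = ½·(0·(11−8) + (-21/2)·(8−0) + (-8)·(0−11)) = ½·(0 − 84 + 88) = 2, so the B-coordinate is 1/4.
[ABP] = ½·(0·(4−11) + (-2)·(11−0) + (-21/2)·(0−4)) = ½·(0 − 22 + 42) = 10, so the C-coordinate is 5/4.

(-1/2, 1/4, 5/4)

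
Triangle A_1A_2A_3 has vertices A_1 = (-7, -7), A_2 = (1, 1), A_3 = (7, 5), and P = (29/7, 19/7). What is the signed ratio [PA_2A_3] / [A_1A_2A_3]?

[A_1A_2A_3] = ½·((-7)·(1−5) + 1·(5−(-7)) + 7·(-7−1)) = ½·(28 + 12 − 56) = -8.
[PA_2A_3] = ½·((29/7)·(1−5) + 1·(5−(19/7)) + 7·(19/7−1)) = ½·(-116/7 + 16/7 + 12) = -8/7, so the ratio is (-8/7)/(-8) = 1/7.

1/7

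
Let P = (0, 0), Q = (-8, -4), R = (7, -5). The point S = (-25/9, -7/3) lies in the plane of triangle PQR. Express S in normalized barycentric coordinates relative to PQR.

(4/9, 4/9, 1/9)

Signed area of the reference triangle: [PQR] = ½·(0·(-4−(-5)) + (-8)·(-5−0) + 7·(0−(-4))) = ½·(0 + 40 + 28) = 34.
[SQR] = ½·((-25/9)·(-4−(-5)) + (-8)·(-5−(-7/3)) + 7·(-7/3−(-4))) = ½·(-25/9 + 64/3 + 35/3) = 136/9, so the P-coordinate is (136/9)/34 = 4/9.
[PSR] = ½·(0·(-7/3−(-5)) + (-25/9)·(-5−0) + 7·(0−(-7/3))) = ½·(0 + 125/9 + 49/3) = 136/9, so the Q-coordinate is 4/9.
[PQS] = ½·(0·(-4−(-7/3)) + (-8)·(-7/3−0) + (-25/9)·(0−(-4))) = ½·(0 + 56/3 − 100/9) = 34/9, so the R-coordinate is 1/9.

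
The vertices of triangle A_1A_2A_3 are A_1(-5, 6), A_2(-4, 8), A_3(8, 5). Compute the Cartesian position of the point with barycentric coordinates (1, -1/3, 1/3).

P = 1·A_1 + (-1/3)·A_2 + (1/3)·A_3.
x-coordinate: 1·(-5) + (-1/3)·(-4) + (1/3)·8 = -1.
y-coordinate: 1·6 + (-1/3)·8 + (1/3)·5 = 5.

(-1, 5)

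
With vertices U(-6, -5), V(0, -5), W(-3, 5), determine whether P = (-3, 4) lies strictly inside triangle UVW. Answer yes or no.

yes

Barycentric coordinates of P: (1/20, 1/20, 9/10).
The three coordinates are positive, positive, positive; a point is interior exactly when all three are positive.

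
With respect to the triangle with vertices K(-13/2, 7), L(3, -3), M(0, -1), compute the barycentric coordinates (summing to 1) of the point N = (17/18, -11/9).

Signed area of the reference triangle: [KLM] = ½·((-13/2)·(-3−(-1)) + 3·(-1−7) + 0·(7−(-3))) = ½·(13 − 24 + 0) = -11/2.
[NLM] = ½·((17/18)·(-3−(-1)) + 3·(-1−(-11/9)) + 0·(-11/9−(-3))) = ½·(-17/9 + 2/3 + 0) = -11/18, so the K-coordinate is (-11/18)/(-11/2) = 1/9.
[KNM] = ½·((-13/2)·(-11/9−(-1)) + (17/18)·(-1−7) + 0·(7−(-11/9))) = ½·(13/9 − 68/9 + 0) = -55/18, so the L-coordinate is 5/9.
[KLN] = ½·((-13/2)·(-3−(-11/9)) + 3·(-11/9−7) + (17/18)·(7−(-3))) = ½·(104/9 − 74/3 + 85/9) = -11/6, so the M-coordinate is 1/3.
Check: 1/9 + 5/9 + 1/3 = 1.

(1/9, 5/9, 1/3)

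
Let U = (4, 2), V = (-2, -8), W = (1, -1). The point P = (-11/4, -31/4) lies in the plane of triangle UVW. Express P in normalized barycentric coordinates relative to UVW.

(-1/2, 3/4, 3/4)

Signed area of the reference triangle: [UVW] = ½·(4·(-8−(-1)) + (-2)·(-1−2) + 1·(2−(-8))) = ½·(-28 + 6 + 10) = -6.
[PVW] = ½·((-11/4)·(-8−(-1)) + (-2)·(-1−(-31/4)) + 1·(-31/4−(-8))) = ½·(77/4 − 27/2 + 1/4) = 3, so the U-coordinate is 3/(-6) = -1/2.
[UPW] = ½·(4·(-31/4−(-1)) + (-11/4)·(-1−2) + 1·(2−(-31/4))) = ½·(-27 + 33/4 + 39/4) = -9/2, so the V-coordinate is 3/4.
[UVP] = ½·(4·(-8−(-31/4)) + (-2)·(-31/4−2) + (-11/4)·(2−(-8))) = ½·(-1 + 39/2 − 55/2) = -9/2, so the W-coordinate is 3/4.
Check: -1/2 + 3/4 + 3/4 = 1.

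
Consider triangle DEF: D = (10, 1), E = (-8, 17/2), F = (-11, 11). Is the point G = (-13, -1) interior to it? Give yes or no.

Barycentric coordinates of G: (-82/45, 544/45, -139/15).
The three coordinates are negative, positive, negative; a point is interior exactly when all three are positive.

no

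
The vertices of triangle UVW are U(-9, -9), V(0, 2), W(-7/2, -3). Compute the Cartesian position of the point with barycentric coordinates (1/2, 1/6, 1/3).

(-17/3, -31/6)

P = (1/2)·U + (1/6)·V + (1/3)·W.
x-coordinate: (1/2)·(-9) + (1/6)·0 + (1/3)·(-7/2) = -17/3.
y-coordinate: (1/2)·(-9) + (1/6)·2 + (1/3)·(-3) = -31/6.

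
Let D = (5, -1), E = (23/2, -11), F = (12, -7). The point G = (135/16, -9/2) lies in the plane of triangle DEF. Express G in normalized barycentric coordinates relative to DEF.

(1/2, 1/8, 3/8)

Signed area of the reference triangle: [DEF] = ½·(5·(-11−(-7)) + (23/2)·(-7−(-1)) + 12·(-1−(-11))) = ½·(-20 − 69 + 120) = 31/2.
[GEF] = ½·((135/16)·(-11−(-7)) + (23/2)·(-7−(-9/2)) + 12·(-9/2−(-11))) = ½·(-135/4 − 115/4 + 78) = 31/4, so the D-coordinate is (31/4)/(31/2) = 1/2.
[DGF] = ½·(5·(-9/2−(-7)) + (135/16)·(-7−(-1)) + 12·(-1−(-9/2))) = ½·(25/2 − 405/8 + 42) = 31/16, so the E-coordinate is 1/8.
[DEG] = ½·(5·(-11−(-9/2)) + (23/2)·(-9/2−(-1)) + (135/16)·(-1−(-11))) = ½·(-65/2 − 161/4 + 675/8) = 93/16, so the F-coordinate is 3/8.
Check: 1/2 + 1/8 + 3/8 = 1.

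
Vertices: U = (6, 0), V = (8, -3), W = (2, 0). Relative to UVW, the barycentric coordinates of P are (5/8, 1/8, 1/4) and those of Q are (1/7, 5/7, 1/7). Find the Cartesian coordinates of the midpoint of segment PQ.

Barycentric coordinates of the midpoint are the average: (43/112, 47/112, 11/56).
Converting: (43/112)·U + (47/112)·V + (11/56)·W = (339/56, -141/112).

(339/56, -141/112)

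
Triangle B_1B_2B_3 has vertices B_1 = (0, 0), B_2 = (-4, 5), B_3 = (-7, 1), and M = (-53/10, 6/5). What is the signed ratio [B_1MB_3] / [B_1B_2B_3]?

1/10

[B_1B_2B_3] = ½·(0·(5−1) + (-4)·(1−0) + (-7)·(0−5)) = ½·(0 − 4 + 35) = 31/2.
[B_1MB_3] = ½·(0·(6/5−1) + (-53/10)·(1−0) + (-7)·(0−(6/5))) = ½·(0 − 53/10 + 42/5) = 31/20, so the ratio is (31/20)/(31/2) = 1/10.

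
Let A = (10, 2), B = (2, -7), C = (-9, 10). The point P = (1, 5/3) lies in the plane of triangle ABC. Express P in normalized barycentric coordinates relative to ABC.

Signed area of the reference triangle: [ABC] = ½·(10·(-7−10) + 2·(10−2) + (-9)·(2−(-7))) = ½·(-170 + 16 − 81) = -235/2.
[PBC] = ½·(1·(-7−10) + 2·(10−(5/3)) + (-9)·(5/3−(-7))) = ½·(-17 + 50/3 − 78) = -235/6, so the A-coordinate is (-235/6)/(-235/2) = 1/3.
[APC] = ½·(10·(5/3−10) + 1·(10−2) + (-9)·(2−(5/3))) = ½·(-250/3 + 8 − 3) = -235/6, so the B-coordinate is 1/3.
[ABP] = ½·(10·(-7−(5/3)) + 2·(5/3−2) + 1·(2−(-7))) = ½·(-260/3 − 2/3 + 9) = -235/6, so the C-coordinate is 1/3.
Check: 1/3 + 1/3 + 1/3 = 1.

(1/3, 1/3, 1/3)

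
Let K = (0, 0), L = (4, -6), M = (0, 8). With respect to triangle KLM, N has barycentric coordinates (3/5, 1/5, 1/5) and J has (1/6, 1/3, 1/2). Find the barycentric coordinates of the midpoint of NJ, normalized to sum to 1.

Since both coordinate triples sum to 1, the midpoint's barycentrics are the componentwise average.
(3/5+1/6)/2 = 23/60; similarly 4/15 and 7/20.

(23/60, 4/15, 7/20)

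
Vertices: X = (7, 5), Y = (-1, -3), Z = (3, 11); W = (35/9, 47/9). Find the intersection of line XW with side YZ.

Barycentric coordinates of W with respect to XYZ: (4/9, 2/9, 1/3).
On side YZ the X-coordinate is zero; dropping W's X-weight 4/9 and renormalizing the remaining 2/9 : 1/3 gives weights 2/5, 3/5 on Y, Z.
V = (2/5)·(-1, -3) + (3/5)·(3, 11) = (7/5, 27/5).

(7/5, 27/5)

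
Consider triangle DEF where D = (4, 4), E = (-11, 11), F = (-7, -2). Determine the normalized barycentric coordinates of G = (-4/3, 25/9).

Signed area of the reference triangle: [DEF] = ½·(4·(11−(-2)) + (-11)·(-2−4) + (-7)·(4−11)) = ½·(52 + 66 + 49) = 167/2.
[GEF] = ½·((-4/3)·(11−(-2)) + (-11)·(-2−(25/9)) + (-7)·(25/9−11)) = ½·(-52/3 + 473/9 + 518/9) = 835/18, so the D-coordinate is (835/18)/(167/2) = 5/9.
[DGF] = ½·(4·(25/9−(-2)) + (-4/3)·(-2−4) + (-7)·(4−(25/9))) = ½·(172/9 + 8 − 77/9) = 167/18, so the E-coordinate is 1/9.
[DEG] = ½·(4·(11−(25/9)) + (-11)·(25/9−4) + (-4/3)·(4−11)) = ½·(296/9 + 121/9 + 28/3) = 167/6, so the F-coordinate is 1/3.

(5/9, 1/9, 1/3)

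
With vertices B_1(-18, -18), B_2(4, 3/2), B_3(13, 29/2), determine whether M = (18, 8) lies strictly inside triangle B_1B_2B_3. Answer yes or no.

Barycentric coordinates of M: (-19/17, 56/17, -20/17).
The three coordinates are negative, positive, negative; a point is interior exactly when all three are positive.

no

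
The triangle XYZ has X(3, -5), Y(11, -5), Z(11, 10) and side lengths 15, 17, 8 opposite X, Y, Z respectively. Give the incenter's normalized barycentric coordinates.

The incenter has barycentric coordinates proportional to the opposite side lengths: (15 : 17 : 8).
Normalizing by 15+17+8 = 40 gives (3/8, 17/40, 1/5).

(3/8, 17/40, 1/5)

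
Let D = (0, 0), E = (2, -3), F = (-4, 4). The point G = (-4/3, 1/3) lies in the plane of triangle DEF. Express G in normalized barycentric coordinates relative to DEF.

(-5/6, 1, 5/6)

Signed area of the reference triangle: [DEF] = ½·(0·(-3−4) + 2·(4−0) + (-4)·(0−(-3))) = ½·(0 + 8 − 12) = -2.
[GEF] = ½·((-4/3)·(-3−4) + 2·(4−(1/3)) + (-4)·(1/3−(-3))) = ½·(28/3 + 22/3 − 40/3) = 5/3, so the D-coordinate is (5/3)/(-2) = -5/6.
[DGF] = ½·(0·(1/3−4) + (-4/3)·(4−0) + (-4)·(0−(1/3))) = ½·(0 − 16/3 + 4/3) = -2, so the E-coordinate is 1.
[DEG] = ½·(0·(-3−(1/3)) + 2·(1/3−0) + (-4/3)·(0−(-3))) = ½·(0 + 2/3 − 4) = -5/3, so the F-coordinate is 5/6.
Check: -5/6 + 1 + 5/6 = 1.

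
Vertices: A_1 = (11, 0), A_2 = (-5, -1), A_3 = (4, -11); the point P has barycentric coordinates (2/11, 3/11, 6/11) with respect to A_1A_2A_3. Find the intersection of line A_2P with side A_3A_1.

Line A_2P meets A_3A_1 where the A_2-coordinate vanishes; zeroing P's A_2-weight and renormalizing leaves A_3, A_1-weights 6/11 : 2/11 → (3/4, 1/4).
So Q = (3/4)·A_3 + (1/4)·A_1 = (23/4, -33/4).

(23/4, -33/4)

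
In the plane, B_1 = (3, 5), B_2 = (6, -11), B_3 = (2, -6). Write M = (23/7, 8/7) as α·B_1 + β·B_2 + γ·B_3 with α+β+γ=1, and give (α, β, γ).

Signed area of the reference triangle: [B_1B_2B_3] = ½·(3·(-11−(-6)) + 6·(-6−5) + 2·(5−(-11))) = ½·(-15 − 66 + 32) = -49/2.
[MB_2B_3] = ½·((23/7)·(-11−(-6)) + 6·(-6−(8/7)) + 2·(8/7−(-11))) = ½·(-115/7 − 300/7 + 170/7) = -35/2, so the B_1-coordinate is (-35/2)/(-49/2) = 5/7.
[B_1MB_3] = ½·(3·(8/7−(-6)) + (23/7)·(-6−5) + 2·(5−(8/7))) = ½·(150/7 − 253/7 + 54/7) = -7/2, so the B_2-coordinate is 1/7.
[B_1B_2M] = ½·(3·(-11−(8/7)) + 6·(8/7−5) + (23/7)·(5−(-11))) = ½·(-255/7 − 162/7 + 368/7) = -7/2, so the B_3-coordinate is 1/7.
Check: 5/7 + 1/7 + 1/7 = 1.

(5/7, 1/7, 1/7)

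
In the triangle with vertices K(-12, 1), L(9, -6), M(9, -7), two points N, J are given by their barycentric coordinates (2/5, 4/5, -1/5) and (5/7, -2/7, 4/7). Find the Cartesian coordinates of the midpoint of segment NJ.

Barycentric coordinates of the midpoint are the average: (39/70, 9/35, 13/70).
Converting: (39/70)·K + (9/35)·L + (13/70)·M = (-27/10, -16/7).

(-27/10, -16/7)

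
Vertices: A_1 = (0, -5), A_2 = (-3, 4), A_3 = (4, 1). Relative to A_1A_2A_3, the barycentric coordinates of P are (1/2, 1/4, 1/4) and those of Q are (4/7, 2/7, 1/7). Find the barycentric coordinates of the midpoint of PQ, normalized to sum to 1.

Since both coordinate triples sum to 1, the midpoint's barycentrics are the componentwise average.
(1/2+4/7)/2 = 15/28; similarly 15/56 and 11/56.

(15/28, 15/56, 11/56)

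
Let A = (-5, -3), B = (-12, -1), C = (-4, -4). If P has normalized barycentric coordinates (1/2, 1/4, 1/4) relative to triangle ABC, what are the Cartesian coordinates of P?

P = (1/2)·A + (1/4)·B + (1/4)·C.
x-coordinate: (1/2)·(-5) + (1/4)·(-12) + (1/4)·(-4) = -13/2.
y-coordinate: (1/2)·(-3) + (1/4)·(-1) + (1/4)·(-4) = -11/4.

(-13/2, -11/4)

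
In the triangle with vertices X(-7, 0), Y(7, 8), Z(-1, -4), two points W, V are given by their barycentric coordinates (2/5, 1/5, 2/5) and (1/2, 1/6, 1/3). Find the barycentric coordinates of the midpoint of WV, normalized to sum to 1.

Since both coordinate triples sum to 1, the midpoint's barycentrics are the componentwise average.
(2/5+1/2)/2 = 9/20; similarly 11/60 and 11/30.

(9/20, 11/60, 11/30)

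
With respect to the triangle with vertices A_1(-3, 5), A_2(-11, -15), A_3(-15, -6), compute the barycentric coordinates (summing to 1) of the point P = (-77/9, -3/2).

(1/2, 1/9, 7/18)

Signed area of the reference triangle: [A_1A_2A_3] = ½·((-3)·(-15−(-6)) + (-11)·(-6−5) + (-15)·(5−(-15))) = ½·(27 + 121 − 300) = -76.
[PA_2A_3] = ½·((-77/9)·(-15−(-6)) + (-11)·(-6−(-3/2)) + (-15)·(-3/2−(-15))) = ½·(77 + 99/2 − 405/2) = -38, so the A_1-coordinate is (-38)/(-76) = 1/2.
[A_1PA_3] = ½·((-3)·(-3/2−(-6)) + (-77/9)·(-6−5) + (-15)·(5−(-3/2))) = ½·(-27/2 + 847/9 − 195/2) = -76/9, so the A_2-coordinate is 1/9.
[A_1A_2P] = ½·((-3)·(-15−(-3/2)) + (-11)·(-3/2−5) + (-77/9)·(5−(-15))) = ½·(81/2 + 143/2 − 1540/9) = -266/9, so the A_3-coordinate is 7/18.
Check: 1/2 + 1/9 + 7/18 = 1.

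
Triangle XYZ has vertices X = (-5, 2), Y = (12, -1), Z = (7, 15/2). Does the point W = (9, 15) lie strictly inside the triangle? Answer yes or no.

Barycentric coordinates of W: (-109/259, -158/259, 526/259).
The three coordinates are negative, negative, positive; a point is interior exactly when all three are positive.

no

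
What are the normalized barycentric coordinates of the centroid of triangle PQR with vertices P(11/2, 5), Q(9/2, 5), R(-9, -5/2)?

(1/3, 1/3, 1/3)

The centroid is the average of the vertices, so each weight is 1/3.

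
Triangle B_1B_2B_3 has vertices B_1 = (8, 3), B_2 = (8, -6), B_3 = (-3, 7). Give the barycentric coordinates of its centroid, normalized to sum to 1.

The centroid is the average of the vertices, so each weight is 1/3.

(1/3, 1/3, 1/3)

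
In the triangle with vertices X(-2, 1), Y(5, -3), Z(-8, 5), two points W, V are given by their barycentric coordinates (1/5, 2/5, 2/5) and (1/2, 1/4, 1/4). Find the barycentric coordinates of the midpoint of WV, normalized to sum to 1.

Since both coordinate triples sum to 1, the midpoint's barycentrics are the componentwise average.
(1/5+1/2)/2 = 7/20; similarly 13/40 and 13/40.

(7/20, 13/40, 13/40)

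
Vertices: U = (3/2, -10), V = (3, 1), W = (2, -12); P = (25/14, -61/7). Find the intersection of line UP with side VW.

Barycentric coordinates of P with respect to UVW: (5/7, 1/7, 1/7).
On side VW the U-coordinate is zero; dropping P's U-weight 5/7 and renormalizing the remaining 1/7 : 1/7 gives weights 1/2, 1/2 on V, W.
Q = (1/2)·(3, 1) + (1/2)·(2, -12) = (5/2, -11/2).

(5/2, -11/2)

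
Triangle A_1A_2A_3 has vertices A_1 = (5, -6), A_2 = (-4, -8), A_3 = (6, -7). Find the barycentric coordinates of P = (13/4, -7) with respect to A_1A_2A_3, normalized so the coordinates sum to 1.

(1/4, 1/4, 1/2)

Signed area of the reference triangle: [A_1A_2A_3] = ½·(5·(-8−(-7)) + (-4)·(-7−(-6)) + 6·(-6−(-8))) = ½·(-5 + 4 + 12) = 11/2.
[PA_2A_3] = ½·((13/4)·(-8−(-7)) + (-4)·(-7−(-7)) + 6·(-7−(-8))) = ½·(-13/4 + 0 + 6) = 11/8, so the A_1-coordinate is (11/8)/(11/2) = 1/4.
[A_1PA_3] = ½·(5·(-7−(-7)) + (13/4)·(-7−(-6)) + 6·(-6−(-7))) = ½·(0 − 13/4 + 6) = 11/8, so the A_2-coordinate is 1/4.
[A_1A_2P] = ½·(5·(-8−(-7)) + (-4)·(-7−(-6)) + (13/4)·(-6−(-8))) = ½·(-5 + 4 + 13/2) = 11/4, so the A_3-coordinate is 1/2.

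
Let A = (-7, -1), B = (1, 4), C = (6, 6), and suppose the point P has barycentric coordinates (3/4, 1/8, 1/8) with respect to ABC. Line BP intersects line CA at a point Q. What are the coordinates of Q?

(-36/7, 0)

Line BP meets CA where the B-coordinate vanishes; zeroing P's B-weight and renormalizing leaves C, A-weights 1/8 : 3/4 → (1/7, 6/7).
So Q = (1/7)·C + (6/7)·A = (-36/7, 0).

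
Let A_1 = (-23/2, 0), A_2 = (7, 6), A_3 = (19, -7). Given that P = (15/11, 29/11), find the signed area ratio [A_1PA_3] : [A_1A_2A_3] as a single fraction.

[A_1A_2A_3] = ½·((-23/2)·(6−(-7)) + 7·(-7−0) + 19·(0−6)) = ½·(-299/2 − 49 − 114) = -625/4.
[A_1PA_3] = ½·((-23/2)·(29/11−(-7)) + (15/11)·(-7−0) + 19·(0−(29/11))) = ½·(-1219/11 − 105/11 − 551/11) = -1875/22, so the ratio is (-1875/22)/(-625/4) = 6/11.

6/11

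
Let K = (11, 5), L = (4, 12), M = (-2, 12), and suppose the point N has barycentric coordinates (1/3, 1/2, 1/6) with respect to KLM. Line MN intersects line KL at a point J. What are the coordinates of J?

(34/5, 46/5)

Line MN meets KL where the M-coordinate vanishes; zeroing N's M-weight and renormalizing leaves K, L-weights 1/3 : 1/2 → (2/5, 3/5).
So J = (2/5)·K + (3/5)·L = (34/5, 46/5).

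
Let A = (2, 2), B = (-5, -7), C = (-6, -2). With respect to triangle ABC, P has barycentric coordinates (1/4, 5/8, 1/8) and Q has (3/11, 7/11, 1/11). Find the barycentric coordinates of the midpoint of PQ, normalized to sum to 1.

Since both coordinate triples sum to 1, the midpoint's barycentrics are the componentwise average.
(1/4+3/11)/2 = 23/88; similarly 111/176 and 19/176.

(23/88, 111/176, 19/176)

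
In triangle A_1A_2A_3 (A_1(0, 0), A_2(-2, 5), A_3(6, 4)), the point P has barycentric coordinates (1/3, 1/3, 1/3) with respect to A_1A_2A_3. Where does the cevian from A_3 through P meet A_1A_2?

Line A_3P meets A_1A_2 where the A_3-coordinate vanishes; zeroing P's A_3-weight and renormalizing leaves A_1, A_2-weights 1/3 : 1/3 → (1/2, 1/2).
So Q = (1/2)·A_1 + (1/2)·A_2 = (-1, 5/2).

(-1, 5/2)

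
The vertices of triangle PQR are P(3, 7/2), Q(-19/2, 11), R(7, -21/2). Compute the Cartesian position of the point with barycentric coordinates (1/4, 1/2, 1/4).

S = (1/4)·P + (1/2)·Q + (1/4)·R.
x-coordinate: (1/4)·3 + (1/2)·(-19/2) + (1/4)·7 = -9/4.
y-coordinate: (1/4)·(7/2) + (1/2)·11 + (1/4)·(-21/2) = 15/4.

(-9/4, 15/4)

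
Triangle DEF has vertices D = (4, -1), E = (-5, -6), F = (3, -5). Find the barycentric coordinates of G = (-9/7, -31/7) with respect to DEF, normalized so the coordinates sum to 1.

(2/7, 4/7, 1/7)

Signed area of the reference triangle: [DEF] = ½·(4·(-6−(-5)) + (-5)·(-5−(-1)) + 3·(-1−(-6))) = ½·(-4 + 20 + 15) = 31/2.
[GEF] = ½·((-9/7)·(-6−(-5)) + (-5)·(-5−(-31/7)) + 3·(-31/7−(-6))) = ½·(9/7 + 20/7 + 33/7) = 31/7, so the D-coordinate is (31/7)/(31/2) = 2/7.
[DGF] = ½·(4·(-31/7−(-5)) + (-9/7)·(-5−(-1)) + 3·(-1−(-31/7))) = ½·(16/7 + 36/7 + 72/7) = 62/7, so the E-coordinate is 4/7.
[DEG] = ½·(4·(-6−(-31/7)) + (-5)·(-31/7−(-1)) + (-9/7)·(-1−(-6))) = ½·(-44/7 + 120/7 − 45/7) = 31/14, so the F-coordinate is 1/7.
Check: 2/7 + 4/7 + 1/7 = 1.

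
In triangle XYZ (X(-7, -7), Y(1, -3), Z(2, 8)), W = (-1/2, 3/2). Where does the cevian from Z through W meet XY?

(-3, -5)

Barycentric coordinates of W with respect to XYZ: (1/4, 1/4, 1/2).
On side XY the Z-coordinate is zero; dropping W's Z-weight 1/2 and renormalizing the remaining 1/4 : 1/4 gives weights 1/2, 1/2 on X, Y.
V = (1/2)·(-7, -7) + (1/2)·(1, -3) = (-3, -5).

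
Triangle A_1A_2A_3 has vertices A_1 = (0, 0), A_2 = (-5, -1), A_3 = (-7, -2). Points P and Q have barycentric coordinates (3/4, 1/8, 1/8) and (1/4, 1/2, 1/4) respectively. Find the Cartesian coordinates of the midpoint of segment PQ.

Barycentric coordinates of the midpoint are the average: (1/2, 5/16, 3/16).
Converting: (1/2)·A_1 + (5/16)·A_2 + (3/16)·A_3 = (-23/8, -11/16).

(-23/8, -11/16)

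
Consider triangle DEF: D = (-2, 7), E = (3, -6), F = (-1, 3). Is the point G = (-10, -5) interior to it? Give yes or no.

Barycentric coordinates of G: (-113/7, -44/7, 164/7).
The three coordinates are negative, negative, positive; a point is interior exactly when all three are positive.

no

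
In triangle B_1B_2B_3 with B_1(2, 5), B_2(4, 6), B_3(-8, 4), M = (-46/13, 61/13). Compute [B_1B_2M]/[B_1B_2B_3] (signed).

8/13

[B_1B_2B_3] = ½·(2·(6−4) + 4·(4−5) + (-8)·(5−6)) = ½·(4 − 4 + 8) = 4.
[B_1B_2M] = ½·(2·(6−(61/13)) + 4·(61/13−5) + (-46/13)·(5−6)) = ½·(34/13 − 16/13 + 46/13) = 32/13, so the ratio is (32/13)/4 = 8/13.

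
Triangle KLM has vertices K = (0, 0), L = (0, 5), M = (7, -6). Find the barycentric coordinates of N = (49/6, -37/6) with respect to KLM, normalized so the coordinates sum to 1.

Signed area of the reference triangle: [KLM] = ½·(0·(5−(-6)) + 0·(-6−0) + 7·(0−5)) = ½·(0 + 0 − 35) = -35/2.
[NLM] = ½·((49/6)·(5−(-6)) + 0·(-6−(-37/6)) + 7·(-37/6−5)) = ½·(539/6 + 0 − 469/6) = 35/6, so the K-coordinate is (35/6)/(-35/2) = -1/3.
[KNM] = ½·(0·(-37/6−(-6)) + (49/6)·(-6−0) + 7·(0−(-37/6))) = ½·(0 − 49 + 259/6) = -35/12, so the L-coordinate is 1/6.
[KLN] = ½·(0·(5−(-37/6)) + 0·(-37/6−0) + (49/6)·(0−5)) = ½·(0 + 0 − 245/6) = -245/12, so the M-coordinate is 7/6.
Check: -1/3 + 1/6 + 7/6 = 1.

(-1/3, 1/6, 7/6)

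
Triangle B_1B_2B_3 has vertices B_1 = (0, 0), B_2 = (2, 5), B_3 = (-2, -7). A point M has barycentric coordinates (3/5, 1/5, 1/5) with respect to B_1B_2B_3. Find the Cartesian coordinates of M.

M = (3/5)·B_1 + (1/5)·B_2 + (1/5)·B_3.
x-coordinate: (3/5)·0 + (1/5)·2 + (1/5)·(-2) = 0.
y-coordinate: (3/5)·0 + (1/5)·5 + (1/5)·(-7) = -2/5.

(0, -2/5)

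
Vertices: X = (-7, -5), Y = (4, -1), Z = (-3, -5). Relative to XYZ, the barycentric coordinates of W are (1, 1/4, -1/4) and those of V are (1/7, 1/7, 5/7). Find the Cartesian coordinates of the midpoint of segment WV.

Barycentric coordinates of the midpoint are the average: (4/7, 11/56, 13/56).
Converting: (4/7)·X + (11/56)·Y + (13/56)·Z = (-219/56, -59/14).

(-219/56, -59/14)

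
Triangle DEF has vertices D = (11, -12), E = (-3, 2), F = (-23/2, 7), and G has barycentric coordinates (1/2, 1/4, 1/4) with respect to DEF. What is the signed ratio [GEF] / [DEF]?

1/2

The signed ratio [GEF]/[DEF] equals the barycentric coordinate of G at vertex D, which is 1/2.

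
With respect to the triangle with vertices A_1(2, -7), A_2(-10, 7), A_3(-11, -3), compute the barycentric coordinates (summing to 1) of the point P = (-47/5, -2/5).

(1/10, 3/10, 3/5)

Signed area of the reference triangle: [A_1A_2A_3] = ½·(2·(7−(-3)) + (-10)·(-3−(-7)) + (-11)·(-7−7)) = ½·(20 − 40 + 154) = 67.
[PA_2A_3] = ½·((-47/5)·(7−(-3)) + (-10)·(-3−(-2/5)) + (-11)·(-2/5−7)) = ½·(-94 + 26 + 407/5) = 67/10, so the A_1-coordinate is (67/10)/67 = 1/10.
[A_1PA_3] = ½·(2·(-2/5−(-3)) + (-47/5)·(-3−(-7)) + (-11)·(-7−(-2/5))) = ½·(26/5 − 188/5 + 363/5) = 201/10, so the A_2-coordinate is 3/10.
[A_1A_2P] = ½·(2·(7−(-2/5)) + (-10)·(-2/5−(-7)) + (-47/5)·(-7−7)) = ½·(74/5 − 66 + 658/5) = 201/5, so the A_3-coordinate is 3/5.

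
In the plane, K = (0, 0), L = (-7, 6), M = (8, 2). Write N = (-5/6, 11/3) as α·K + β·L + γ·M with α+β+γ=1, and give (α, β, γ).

(1/6, 1/2, 1/3)

Signed area of the reference triangle: [KLM] = ½·(0·(6−2) + (-7)·(2−0) + 8·(0−6)) = ½·(0 − 14 − 48) = -31.
[NLM] = ½·((-5/6)·(6−2) + (-7)·(2−(11/3)) + 8·(11/3−6)) = ½·(-10/3 + 35/3 − 56/3) = -31/6, so the K-coordinate is (-31/6)/(-31) = 1/6.
[KNM] = ½·(0·(11/3−2) + (-5/6)·(2−0) + 8·(0−(11/3))) = ½·(0 − 5/3 − 88/3) = -31/2, so the L-coordinate is 1/2.
[KLN] = ½·(0·(6−(11/3)) + (-7)·(11/3−0) + (-5/6)·(0−6)) = ½·(0 − 77/3 + 5) = -31/3, so the M-coordinate is 1/3.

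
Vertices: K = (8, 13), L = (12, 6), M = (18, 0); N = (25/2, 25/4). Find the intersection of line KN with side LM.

(14, 4)

Barycentric coordinates of N with respect to KLM: (1/4, 1/2, 1/4).
On side LM the K-coordinate is zero; dropping N's K-weight 1/4 and renormalizing the remaining 1/2 : 1/4 gives weights 2/3, 1/3 on L, M.
J = (2/3)·(12, 6) + (1/3)·(18, 0) = (14, 4).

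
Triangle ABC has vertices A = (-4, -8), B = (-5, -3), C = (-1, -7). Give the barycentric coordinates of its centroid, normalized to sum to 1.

The centroid is the average of the vertices, so each weight is 1/3.

(1/3, 1/3, 1/3)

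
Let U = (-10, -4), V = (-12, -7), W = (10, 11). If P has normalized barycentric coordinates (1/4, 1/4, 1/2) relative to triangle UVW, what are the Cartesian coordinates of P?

(-1/2, 11/4)

P = (1/4)·U + (1/4)·V + (1/2)·W.
x-coordinate: (1/4)·(-10) + (1/4)·(-12) + (1/2)·10 = -1/2.
y-coordinate: (1/4)·(-4) + (1/4)·(-7) + (1/2)·11 = 11/4.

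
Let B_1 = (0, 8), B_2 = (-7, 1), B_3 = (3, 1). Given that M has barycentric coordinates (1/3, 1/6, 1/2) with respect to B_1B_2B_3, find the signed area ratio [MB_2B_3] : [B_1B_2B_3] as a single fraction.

The signed ratio [MB_2B_3]/[B_1B_2B_3] equals the barycentric coordinate of M at vertex B_1, which is 1/3.

1/3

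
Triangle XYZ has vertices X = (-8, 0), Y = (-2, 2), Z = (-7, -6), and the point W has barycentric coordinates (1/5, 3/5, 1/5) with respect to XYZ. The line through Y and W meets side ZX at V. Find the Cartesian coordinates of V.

Line YW meets ZX where the Y-coordinate vanishes; zeroing W's Y-weight and renormalizing leaves Z, X-weights 1/5 : 1/5 → (1/2, 1/2).
So V = (1/2)·Z + (1/2)·X = (-15/2, -3).

(-15/2, -3)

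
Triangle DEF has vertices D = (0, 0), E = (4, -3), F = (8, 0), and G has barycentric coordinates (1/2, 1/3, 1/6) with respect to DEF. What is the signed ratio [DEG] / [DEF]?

The signed ratio [DEG]/[DEF] equals the barycentric coordinate of G at vertex F, which is 1/6.

1/6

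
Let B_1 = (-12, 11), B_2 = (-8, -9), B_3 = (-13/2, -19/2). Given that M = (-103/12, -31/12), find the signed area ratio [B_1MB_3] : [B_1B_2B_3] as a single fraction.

[B_1B_2B_3] = ½·((-12)·(-9−(-19/2)) + (-8)·(-19/2−11) + (-13/2)·(11−(-9))) = ½·(-6 + 164 − 130) = 14.
[B_1MB_3] = ½·((-12)·(-31/12−(-19/2)) + (-103/12)·(-19/2−11) + (-13/2)·(11−(-31/12))) = ½·(-83 + 4223/24 − 2119/24) = 7/3, so the ratio is (7/3)/14 = 1/6.

1/6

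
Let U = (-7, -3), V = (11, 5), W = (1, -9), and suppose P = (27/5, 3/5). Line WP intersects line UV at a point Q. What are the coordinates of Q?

Barycentric coordinates of P with respect to UVW: (1/5, 3/5, 1/5).
On side UV the W-coordinate is zero; dropping P's W-weight 1/5 and renormalizing the remaining 1/5 : 3/5 gives weights 1/4, 3/4 on U, V.
Q = (1/4)·(-7, -3) + (3/4)·(11, 5) = (13/2, 3).

(13/2, 3)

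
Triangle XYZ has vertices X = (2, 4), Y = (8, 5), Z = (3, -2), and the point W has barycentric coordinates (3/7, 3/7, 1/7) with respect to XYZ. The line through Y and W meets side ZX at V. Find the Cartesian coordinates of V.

(9/4, 5/2)

Line YW meets ZX where the Y-coordinate vanishes; zeroing W's Y-weight and renormalizing leaves Z, X-weights 1/7 : 3/7 → (1/4, 3/4).
So V = (1/4)·Z + (3/4)·X = (9/4, 5/2).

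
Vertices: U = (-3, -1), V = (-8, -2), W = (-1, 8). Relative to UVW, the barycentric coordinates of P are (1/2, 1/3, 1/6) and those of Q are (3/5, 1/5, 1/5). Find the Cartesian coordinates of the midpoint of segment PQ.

(-119/30, 23/60)

Barycentric coordinates of the midpoint are the average: (11/20, 4/15, 11/60).
Converting: (11/20)·U + (4/15)·V + (11/60)·W = (-119/30, 23/60).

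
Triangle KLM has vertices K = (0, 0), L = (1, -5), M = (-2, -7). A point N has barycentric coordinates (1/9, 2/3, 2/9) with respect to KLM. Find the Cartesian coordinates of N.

N = (1/9)·K + (2/3)·L + (2/9)·M.
x-coordinate: (1/9)·0 + (2/3)·1 + (2/9)·(-2) = 2/9.
y-coordinate: (1/9)·0 + (2/3)·(-5) + (2/9)·(-7) = -44/9.

(2/9, -44/9)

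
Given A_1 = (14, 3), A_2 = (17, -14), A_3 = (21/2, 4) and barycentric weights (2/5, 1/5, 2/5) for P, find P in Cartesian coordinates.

P = (2/5)·A_1 + (1/5)·A_2 + (2/5)·A_3.
x-coordinate: (2/5)·14 + (1/5)·17 + (2/5)·(21/2) = 66/5.
y-coordinate: (2/5)·3 + (1/5)·(-14) + (2/5)·4 = 0.

(66/5, 0)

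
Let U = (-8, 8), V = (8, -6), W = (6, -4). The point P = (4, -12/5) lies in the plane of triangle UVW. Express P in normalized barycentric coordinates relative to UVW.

(1/5, 2/5, 2/5)

Signed area of the reference triangle: [UVW] = ½·((-8)·(-6−(-4)) + 8·(-4−8) + 6·(8−(-6))) = ½·(16 − 96 + 84) = 2.
[PVW] = ½·(4·(-6−(-4)) + 8·(-4−(-12/5)) + 6·(-12/5−(-6))) = ½·(-8 − 64/5 + 108/5) = 2/5, so the U-coordinate is (2/5)/2 = 1/5.
[UPW] = ½·((-8)·(-12/5−(-4)) + 4·(-4−8) + 6·(8−(-12/5))) = ½·(-64/5 − 48 + 312/5) = 4/5, so the V-coordinate is 2/5.
[UVP] = ½·((-8)·(-6−(-12/5)) + 8·(-12/5−8) + 4·(8−(-6))) = ½·(144/5 − 416/5 + 56) = 4/5, so the W-coordinate is 2/5.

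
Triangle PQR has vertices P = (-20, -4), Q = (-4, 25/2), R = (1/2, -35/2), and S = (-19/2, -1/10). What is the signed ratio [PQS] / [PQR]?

1/5

[PQR] = ½·((-20)·(25/2−(-35/2)) + (-4)·(-35/2−(-4)) + (1/2)·(-4−(25/2))) = ½·(-600 + 54 − 33/4) = -2217/8.
[PQS] = ½·((-20)·(25/2−(-1/10)) + (-4)·(-1/10−(-4)) + (-19/2)·(-4−(25/2))) = ½·(-252 − 78/5 + 627/4) = -2217/40, so the ratio is (-2217/40)/(-2217/8) = 1/5.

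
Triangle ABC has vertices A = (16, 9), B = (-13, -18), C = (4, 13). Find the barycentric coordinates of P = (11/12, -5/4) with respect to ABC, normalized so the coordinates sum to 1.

Signed area of the reference triangle: [ABC] = ½·(16·(-18−13) + (-13)·(13−9) + 4·(9−(-18))) = ½·(-496 − 52 + 108) = -220.
[PBC] = ½·((11/12)·(-18−13) + (-13)·(13−(-5/4)) + 4·(-5/4−(-18))) = ½·(-341/12 − 741/4 + 67) = -220/3, so the A-coordinate is (-220/3)/(-220) = 1/3.
[APC] = ½·(16·(-5/4−13) + (11/12)·(13−9) + 4·(9−(-5/4))) = ½·(-228 + 11/3 + 41) = -275/3, so the B-coordinate is 5/12.
[ABP] = ½·(16·(-18−(-5/4)) + (-13)·(-5/4−9) + (11/12)·(9−(-18))) = ½·(-268 + 533/4 + 99/4) = -55, so the C-coordinate is 1/4.
Check: 1/3 + 5/12 + 1/4 = 1.

(1/3, 5/12, 1/4)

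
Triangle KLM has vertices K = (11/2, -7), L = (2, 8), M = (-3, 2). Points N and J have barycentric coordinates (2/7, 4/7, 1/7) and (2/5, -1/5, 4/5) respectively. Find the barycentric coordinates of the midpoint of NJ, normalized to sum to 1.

(12/35, 13/70, 33/70)

Since both coordinate triples sum to 1, the midpoint's barycentrics are the componentwise average.
(2/7+2/5)/2 = 12/35; similarly 13/70 and 33/70.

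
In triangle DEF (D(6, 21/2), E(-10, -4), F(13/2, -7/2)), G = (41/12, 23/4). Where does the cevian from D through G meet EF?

(-7/4, -15/4)

Barycentric coordinates of G with respect to DEF: (2/3, 1/6, 1/6).
On side EF the D-coordinate is zero; dropping G's D-weight 2/3 and renormalizing the remaining 1/6 : 1/6 gives weights 1/2, 1/2 on E, F.
H = (1/2)·(-10, -4) + (1/2)·(13/2, -7/2) = (-7/4, -15/4).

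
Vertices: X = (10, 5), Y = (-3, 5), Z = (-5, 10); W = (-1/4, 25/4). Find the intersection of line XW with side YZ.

Barycentric coordinates of W with respect to XYZ: (1/4, 1/2, 1/4).
On side YZ the X-coordinate is zero; dropping W's X-weight 1/4 and renormalizing the remaining 1/2 : 1/4 gives weights 2/3, 1/3 on Y, Z.
V = (2/3)·(-3, 5) + (1/3)·(-5, 10) = (-11/3, 20/3).

(-11/3, 20/3)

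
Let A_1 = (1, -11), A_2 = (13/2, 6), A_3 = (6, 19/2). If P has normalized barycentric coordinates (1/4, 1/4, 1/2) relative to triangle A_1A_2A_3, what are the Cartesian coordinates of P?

P = (1/4)·A_1 + (1/4)·A_2 + (1/2)·A_3.
x-coordinate: (1/4)·1 + (1/4)·(13/2) + (1/2)·6 = 39/8.
y-coordinate: (1/4)·(-11) + (1/4)·6 + (1/2)·(19/2) = 7/2.

(39/8, 7/2)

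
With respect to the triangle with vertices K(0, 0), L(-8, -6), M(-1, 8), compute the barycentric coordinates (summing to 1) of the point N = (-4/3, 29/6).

Signed area of the reference triangle: [KLM] = ½·(0·(-6−8) + (-8)·(8−0) + (-1)·(0−(-6))) = ½·(0 − 64 − 6) = -35.
[NLM] = ½·((-4/3)·(-6−8) + (-8)·(8−(29/6)) + (-1)·(29/6−(-6))) = ½·(56/3 − 76/3 − 65/6) = -35/4, so the K-coordinate is (-35/4)/(-35) = 1/4.
[KNM] = ½·(0·(29/6−8) + (-4/3)·(8−0) + (-1)·(0−(29/6))) = ½·(0 − 32/3 + 29/6) = -35/12, so the L-coordinate is 1/12.
[KLN] = ½·(0·(-6−(29/6)) + (-8)·(29/6−0) + (-4/3)·(0−(-6))) = ½·(0 − 116/3 − 8) = -70/3, so the M-coordinate is 2/3.
Check: 1/4 + 1/12 + 2/3 = 1.

(1/4, 1/12, 2/3)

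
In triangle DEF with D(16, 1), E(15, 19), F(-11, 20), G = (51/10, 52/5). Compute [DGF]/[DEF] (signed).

[DEF] = ½·(16·(19−20) + 15·(20−1) + (-11)·(1−19)) = ½·(-16 + 285 + 198) = 467/2.
[DGF] = ½·(16·(52/5−20) + (51/10)·(20−1) + (-11)·(1−(52/5))) = ½·(-768/5 + 969/10 + 517/5) = 467/20, so the ratio is (467/20)/(467/2) = 1/10.

1/10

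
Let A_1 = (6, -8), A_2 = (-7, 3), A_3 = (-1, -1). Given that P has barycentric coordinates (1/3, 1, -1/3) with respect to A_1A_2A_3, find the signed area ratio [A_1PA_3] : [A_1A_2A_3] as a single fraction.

1

The signed ratio [A_1PA_3]/[A_1A_2A_3] equals the barycentric coordinate of P at vertex A_2, which is 1.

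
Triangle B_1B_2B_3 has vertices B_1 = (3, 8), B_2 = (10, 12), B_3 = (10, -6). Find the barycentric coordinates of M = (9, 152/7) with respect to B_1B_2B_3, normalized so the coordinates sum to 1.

Signed area of the reference triangle: [B_1B_2B_3] = ½·(3·(12−(-6)) + 10·(-6−8) + 10·(8−12)) = ½·(54 − 140 − 40) = -63.
[MB_2B_3] = ½·(9·(12−(-6)) + 10·(-6−(152/7)) + 10·(152/7−12)) = ½·(162 − 1940/7 + 680/7) = -9, so the B_1-coordinate is (-9)/(-63) = 1/7.
[B_1MB_3] = ½·(3·(152/7−(-6)) + 9·(-6−8) + 10·(8−(152/7))) = ½·(582/7 − 126 − 960/7) = -90, so the B_2-coordinate is 10/7.
[B_1B_2M] = ½·(3·(12−(152/7)) + 10·(152/7−8) + 9·(8−12)) = ½·(-204/7 + 960/7 − 36) = 36, so the B_3-coordinate is -4/7.
Check: 1/7 + 10/7 − 4/7 = 1.

(1/7, 10/7, -4/7)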